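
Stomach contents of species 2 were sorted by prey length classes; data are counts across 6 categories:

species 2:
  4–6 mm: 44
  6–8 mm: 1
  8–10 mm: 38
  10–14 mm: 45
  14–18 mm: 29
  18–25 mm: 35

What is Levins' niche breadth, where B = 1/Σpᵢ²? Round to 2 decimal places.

Proportions for species 2 (n=192): 44/192=0.2292, 1/192=0.0052, 38/192=0.1979, 45/192=0.2344, 29/192=0.1510, 35/192=0.1823
Σpᵢ² = 0.2292² + 0.0052² + 0.1979² + 0.2344² + 0.1510² + 0.1823² = 0.052533 + 0.000027 + 0.039164 + 0.054943 + 0.022801 + 0.033233 = 0.202701
B = 1 / 0.202701 = 4.9334

4.93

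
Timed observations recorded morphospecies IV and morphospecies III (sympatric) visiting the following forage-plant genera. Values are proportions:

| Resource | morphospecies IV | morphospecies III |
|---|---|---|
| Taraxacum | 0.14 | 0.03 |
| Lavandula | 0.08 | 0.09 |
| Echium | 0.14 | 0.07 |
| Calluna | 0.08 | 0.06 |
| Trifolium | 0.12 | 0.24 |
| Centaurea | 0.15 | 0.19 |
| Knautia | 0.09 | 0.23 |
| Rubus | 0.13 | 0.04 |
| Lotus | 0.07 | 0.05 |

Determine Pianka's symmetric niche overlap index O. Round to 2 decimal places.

0.80

Σ p₁ᵢp₂ᵢ = 0.0042 + 0.0072 + 0.0098 + 0.0048 + 0.0288 + 0.0285 + 0.0207 + 0.0052 + 0.0035 = 0.1127
Σp_1ᵢ² = 0.14² + 0.08² + 0.14² + 0.08² + 0.12² + 0.15² + 0.09² + 0.13² + 0.07² = 0.0196 + 0.0064 + 0.0196 + 0.0064 + 0.0144 + 0.0225 + 0.0081 + 0.0169 + 0.0049 = 0.1188
Σp_2ᵢ² = 0.03² + 0.09² + 0.07² + 0.06² + 0.24² + 0.19² + 0.23² + 0.04² + 0.05² = 0.0009 + 0.0081 + 0.0049 + 0.0036 + 0.0576 + 0.0361 + 0.0529 + 0.0016 + 0.0025 = 0.1682
O = 0.1127 / √(0.1188 × 0.1682) = 0.1127 / 0.14136 = 0.7973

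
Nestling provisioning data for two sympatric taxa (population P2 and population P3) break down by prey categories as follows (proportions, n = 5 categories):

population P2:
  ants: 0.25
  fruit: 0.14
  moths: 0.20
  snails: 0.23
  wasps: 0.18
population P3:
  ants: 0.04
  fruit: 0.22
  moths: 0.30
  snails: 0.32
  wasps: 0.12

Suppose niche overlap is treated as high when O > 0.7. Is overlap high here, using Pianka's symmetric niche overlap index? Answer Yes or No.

Σ p₁ᵢp₂ᵢ = 0.0100 + 0.0308 + 0.0600 + 0.0736 + 0.0216 = 0.1960
Σp_1ᵢ² = 0.25² + 0.14² + 0.20² + 0.23² + 0.18² = 0.0625 + 0.0196 + 0.0400 + 0.0529 + 0.0324 = 0.2074
Σp_2ᵢ² = 0.04² + 0.22² + 0.30² + 0.32² + 0.12² = 0.0016 + 0.0484 + 0.0900 + 0.1024 + 0.0144 = 0.2568
O = 0.1960 / √(0.2074 × 0.2568) = 0.1960 / 0.23078 = 0.8493
O = 0.8493 > 0.7 → Yes.

Yes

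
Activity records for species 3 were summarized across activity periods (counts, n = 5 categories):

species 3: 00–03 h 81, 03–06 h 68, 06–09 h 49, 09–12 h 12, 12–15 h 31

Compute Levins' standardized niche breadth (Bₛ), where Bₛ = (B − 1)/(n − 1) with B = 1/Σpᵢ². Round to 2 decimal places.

Proportions for species 3 (n=241): 81/241=0.3361, 68/241=0.2822, 49/241=0.2033, 12/241=0.0498, 31/241=0.1286
Σpᵢ² = 0.3361² + 0.2822² + 0.2033² + 0.0498² + 0.1286² = 0.112963 + 0.079637 + 0.041331 + 0.002480 + 0.016538 = 0.252949
B = 1 / 0.252949 = 3.9534
Bₛ = (B − 1)/(n − 1) = (3.9534 − 1)/(5 − 1) = 2.9534/4 = 0.7384

0.74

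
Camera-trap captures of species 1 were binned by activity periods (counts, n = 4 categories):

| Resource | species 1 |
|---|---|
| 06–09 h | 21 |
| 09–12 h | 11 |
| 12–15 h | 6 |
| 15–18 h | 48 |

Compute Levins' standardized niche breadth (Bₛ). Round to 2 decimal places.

Proportions for species 1 (n=86): 21/86=0.2442, 11/86=0.1279, 6/86=0.0698, 48/86=0.5581
Σpᵢ² = 0.2442² + 0.1279² + 0.0698² + 0.5581² = 0.059634 + 0.016358 + 0.004872 + 0.311476 = 0.392340
B = 1 / 0.392340 = 2.5488
Bₛ = (B − 1)/(n − 1) = (2.5488 − 1)/(4 − 1) = 1.5488/3 = 0.5163

0.52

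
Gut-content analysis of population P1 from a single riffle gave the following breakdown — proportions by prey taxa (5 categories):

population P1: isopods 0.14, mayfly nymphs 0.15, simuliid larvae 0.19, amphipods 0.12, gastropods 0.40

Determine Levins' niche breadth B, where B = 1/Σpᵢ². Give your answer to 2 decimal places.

3.96

Σpᵢ² = 0.14² + 0.15² + 0.19² + 0.12² + 0.40² = 0.0196 + 0.0225 + 0.0361 + 0.0144 + 0.1600 = 0.2526
B = 1 / 0.2526 = 3.9588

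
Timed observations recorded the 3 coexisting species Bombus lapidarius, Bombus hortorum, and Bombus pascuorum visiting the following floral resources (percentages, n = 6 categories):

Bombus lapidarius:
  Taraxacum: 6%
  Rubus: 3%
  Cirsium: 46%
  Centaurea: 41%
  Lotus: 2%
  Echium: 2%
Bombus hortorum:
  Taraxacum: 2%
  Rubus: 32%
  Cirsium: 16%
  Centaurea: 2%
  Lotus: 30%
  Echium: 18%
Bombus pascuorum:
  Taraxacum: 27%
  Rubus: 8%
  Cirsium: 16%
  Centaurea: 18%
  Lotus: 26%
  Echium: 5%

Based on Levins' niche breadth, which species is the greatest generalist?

Bombus pascuorum

Convert percentages to proportions (divide by 100).
Σp_lapiᵢ² = 0.06² + 0.03² + 0.46² + 0.41² + 0.02² + 0.02² = 0.0036 + 0.0009 + 0.2116 + 0.1681 + 0.0004 + 0.0004 = 0.3850
B_lapi = 1 / 0.3850 = 2.5974
Σp_hortᵢ² = 0.02² + 0.32² + 0.16² + 0.02² + 0.30² + 0.18² = 0.0004 + 0.1024 + 0.0256 + 0.0004 + 0.0900 + 0.0324 = 0.2512
B_hort = 1 / 0.2512 = 3.9809
Σp_pascᵢ² = 0.27² + 0.08² + 0.16² + 0.18² + 0.26² + 0.05² = 0.0729 + 0.0064 + 0.0256 + 0.0324 + 0.0676 + 0.0025 = 0.2074
B_pasc = 1 / 0.2074 = 4.8216
Highest B → broadest niche (most generalist): Bombus pascuorum (B = 4.82).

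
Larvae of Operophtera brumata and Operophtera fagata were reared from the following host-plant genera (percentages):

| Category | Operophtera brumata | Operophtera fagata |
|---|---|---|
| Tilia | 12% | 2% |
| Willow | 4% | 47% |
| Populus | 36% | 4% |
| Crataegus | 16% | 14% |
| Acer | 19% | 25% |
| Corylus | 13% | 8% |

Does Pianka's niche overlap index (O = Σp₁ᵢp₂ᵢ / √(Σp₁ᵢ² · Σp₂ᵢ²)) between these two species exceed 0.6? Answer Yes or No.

No

Convert percentages to proportions (divide by 100).
Σ p₁ᵢp₂ᵢ = 0.0024 + 0.0188 + 0.0144 + 0.0224 + 0.0475 + 0.0104 = 0.1159
Σp_1ᵢ² = 0.12² + 0.04² + 0.36² + 0.16² + 0.19² + 0.13² = 0.0144 + 0.0016 + 0.1296 + 0.0256 + 0.0361 + 0.0169 = 0.2242
Σp_2ᵢ² = 0.02² + 0.47² + 0.04² + 0.14² + 0.25² + 0.08² = 0.0004 + 0.2209 + 0.0016 + 0.0196 + 0.0625 + 0.0064 = 0.3114
O = 0.1159 / √(0.2242 × 0.3114) = 0.1159 / 0.26423 = 0.4386
O = 0.4386 < 0.6 → No.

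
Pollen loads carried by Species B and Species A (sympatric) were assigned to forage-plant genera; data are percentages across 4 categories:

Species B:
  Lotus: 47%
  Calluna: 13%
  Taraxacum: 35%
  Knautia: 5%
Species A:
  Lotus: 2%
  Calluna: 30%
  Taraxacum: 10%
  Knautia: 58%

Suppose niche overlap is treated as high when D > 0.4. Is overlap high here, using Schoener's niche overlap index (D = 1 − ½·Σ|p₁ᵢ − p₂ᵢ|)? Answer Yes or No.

Convert percentages to proportions (divide by 100).
Σ|p₁ᵢ − p₂ᵢ| = 0.45 + 0.17 + 0.25 + 0.53 = 1.40
D = 1 − ½ × 1.40 = 1 − 0.700 = 0.3000
D = 0.3000 < 0.4 → No.

No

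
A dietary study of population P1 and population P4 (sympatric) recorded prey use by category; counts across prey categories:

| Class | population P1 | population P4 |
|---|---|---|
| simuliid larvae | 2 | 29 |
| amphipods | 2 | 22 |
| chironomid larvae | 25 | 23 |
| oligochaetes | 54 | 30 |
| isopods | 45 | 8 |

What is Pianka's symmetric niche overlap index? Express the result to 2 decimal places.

Proportions for population P1 (n=128): 2/128=0.0156, 2/128=0.0156, 25/128=0.1953, 54/128=0.4219, 45/128=0.3516
Proportions for population P4 (n=112): 29/112=0.2589, 22/112=0.1964, 23/112=0.2054, 30/112=0.2679, 8/112=0.0714
Σ p₁ᵢp₂ᵢ = 0.004039 + 0.003064 + 0.040115 + 0.113027 + 0.025104 = 0.185349
Σp_1ᵢ² = 0.0156² + 0.0156² + 0.1953² + 0.4219² + 0.3516² = 0.000243 + 0.000243 + 0.038142 + 0.178000 + 0.123623 = 0.340251
Σp_2ᵢ² = 0.2589² + 0.1964² + 0.2054² + 0.2679² + 0.0714² = 0.067029 + 0.038573 + 0.042189 + 0.071770 + 0.005098 = 0.224659
O = 0.185349 / √(0.340251 × 0.224659) = 0.185349 / 0.2764787 = 0.6704

0.67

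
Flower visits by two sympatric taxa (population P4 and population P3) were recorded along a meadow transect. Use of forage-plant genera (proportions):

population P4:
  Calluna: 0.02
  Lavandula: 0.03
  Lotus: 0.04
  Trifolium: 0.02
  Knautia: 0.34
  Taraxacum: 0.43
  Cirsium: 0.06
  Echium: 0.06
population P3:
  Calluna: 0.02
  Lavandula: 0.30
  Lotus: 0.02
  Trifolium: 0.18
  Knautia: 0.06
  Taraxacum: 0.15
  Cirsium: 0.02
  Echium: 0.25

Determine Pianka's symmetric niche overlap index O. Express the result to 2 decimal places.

0.45

Σ p₁ᵢp₂ᵢ = 0.0004 + 0.0090 + 0.0008 + 0.0036 + 0.0204 + 0.0645 + 0.0012 + 0.0150 = 0.1149
Σp_1ᵢ² = 0.02² + 0.03² + 0.04² + 0.02² + 0.34² + 0.43² + 0.06² + 0.06² = 0.0004 + 0.0009 + 0.0016 + 0.0004 + 0.1156 + 0.1849 + 0.0036 + 0.0036 = 0.3110
Σp_2ᵢ² = 0.02² + 0.30² + 0.02² + 0.18² + 0.06² + 0.15² + 0.02² + 0.25² = 0.0004 + 0.0900 + 0.0004 + 0.0324 + 0.0036 + 0.0225 + 0.0004 + 0.0625 = 0.2122
O = 0.1149 / √(0.3110 × 0.2122) = 0.1149 / 0.25689 = 0.4473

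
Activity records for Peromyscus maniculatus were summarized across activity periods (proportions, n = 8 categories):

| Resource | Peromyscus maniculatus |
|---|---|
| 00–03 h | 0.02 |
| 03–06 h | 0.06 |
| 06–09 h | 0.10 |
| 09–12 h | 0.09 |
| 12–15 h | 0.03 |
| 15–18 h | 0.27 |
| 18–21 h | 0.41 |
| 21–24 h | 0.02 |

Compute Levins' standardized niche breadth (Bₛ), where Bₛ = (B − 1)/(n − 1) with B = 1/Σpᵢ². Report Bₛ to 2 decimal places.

0.40

Σpᵢ² = 0.02² + 0.06² + 0.10² + 0.09² + 0.03² + 0.27² + 0.41² + 0.02² = 0.0004 + 0.0036 + 0.0100 + 0.0081 + 0.0009 + 0.0729 + 0.1681 + 0.0004 = 0.2644
B = 1 / 0.2644 = 3.7821
Bₛ = (B − 1)/(n − 1) = (3.7821 − 1)/(8 − 1) = 2.7821/7 = 0.3974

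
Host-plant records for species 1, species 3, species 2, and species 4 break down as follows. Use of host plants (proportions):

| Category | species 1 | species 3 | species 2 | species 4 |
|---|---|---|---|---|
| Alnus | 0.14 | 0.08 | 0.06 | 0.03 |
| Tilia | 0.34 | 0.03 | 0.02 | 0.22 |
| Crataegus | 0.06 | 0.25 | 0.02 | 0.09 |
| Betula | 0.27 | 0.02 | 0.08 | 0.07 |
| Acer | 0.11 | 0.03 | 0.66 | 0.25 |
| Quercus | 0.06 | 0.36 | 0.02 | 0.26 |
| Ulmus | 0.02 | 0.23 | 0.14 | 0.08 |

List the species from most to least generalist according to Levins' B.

species 4 > species 1 > species 3 > species 2

Σp_1ᵢ² = 0.14² + 0.34² + 0.06² + 0.27² + 0.11² + 0.06² + 0.02² = 0.0196 + 0.1156 + 0.0036 + 0.0729 + 0.0121 + 0.0036 + 0.0004 = 0.2278
B_1 = 1 / 0.2278 = 4.3898
Σp_3ᵢ² = 0.08² + 0.03² + 0.25² + 0.02² + 0.03² + 0.36² + 0.23² = 0.0064 + 0.0009 + 0.0625 + 0.0004 + 0.0009 + 0.1296 + 0.0529 = 0.2536
B_3 = 1 / 0.2536 = 3.9432
Σp_2ᵢ² = 0.06² + 0.02² + 0.02² + 0.08² + 0.66² + 0.02² + 0.14² = 0.0036 + 0.0004 + 0.0004 + 0.0064 + 0.4356 + 0.0004 + 0.0196 = 0.4664
B_2 = 1 / 0.4664 = 2.1441
Σp_4ᵢ² = 0.03² + 0.22² + 0.09² + 0.07² + 0.25² + 0.26² + 0.08² = 0.0009 + 0.0484 + 0.0081 + 0.0049 + 0.0625 + 0.0676 + 0.0064 = 0.1988
B_4 = 1 / 0.1988 = 5.0302
Ranking by B (broadest → narrowest): species 4 (5.03) > species 1 (4.39) > species 3 (3.94) > species 2 (2.14)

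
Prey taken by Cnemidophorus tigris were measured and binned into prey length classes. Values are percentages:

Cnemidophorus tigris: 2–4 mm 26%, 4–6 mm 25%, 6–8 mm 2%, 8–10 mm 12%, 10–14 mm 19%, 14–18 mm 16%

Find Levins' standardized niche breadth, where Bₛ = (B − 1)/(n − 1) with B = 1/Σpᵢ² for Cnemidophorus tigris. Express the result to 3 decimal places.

Convert percentages to proportions (divide by 100).
Σpᵢ² = 0.26² + 0.25² + 0.02² + 0.12² + 0.19² + 0.16² = 0.0676 + 0.0625 + 0.0004 + 0.0144 + 0.0361 + 0.0256 = 0.2066
B = 1 / 0.2066 = 4.84027
Bₛ = (B − 1)/(n − 1) = (4.84027 − 1)/(6 − 1) = 3.84027/5 = 0.76805

0.768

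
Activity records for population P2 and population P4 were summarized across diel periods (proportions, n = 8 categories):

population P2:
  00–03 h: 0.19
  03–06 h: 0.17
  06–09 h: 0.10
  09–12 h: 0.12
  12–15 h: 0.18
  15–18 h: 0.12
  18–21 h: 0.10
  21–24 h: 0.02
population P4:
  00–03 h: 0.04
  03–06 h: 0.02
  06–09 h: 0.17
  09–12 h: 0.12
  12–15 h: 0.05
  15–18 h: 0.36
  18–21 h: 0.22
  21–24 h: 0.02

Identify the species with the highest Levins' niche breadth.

population P2

Σp_P2ᵢ² = 0.19² + 0.17² + 0.10² + 0.12² + 0.18² + 0.12² + 0.10² + 0.02² = 0.0361 + 0.0289 + 0.0100 + 0.0144 + 0.0324 + 0.0144 + 0.0100 + 0.0004 = 0.1466
B_P2 = 1 / 0.1466 = 6.8213
Σp_P4ᵢ² = 0.04² + 0.02² + 0.17² + 0.12² + 0.05² + 0.36² + 0.22² + 0.02² = 0.0016 + 0.0004 + 0.0289 + 0.0144 + 0.0025 + 0.1296 + 0.0484 + 0.0004 = 0.2262
B_P4 = 1 / 0.2262 = 4.4209
Highest B → broadest niche (most generalist): population P2 (B = 6.82).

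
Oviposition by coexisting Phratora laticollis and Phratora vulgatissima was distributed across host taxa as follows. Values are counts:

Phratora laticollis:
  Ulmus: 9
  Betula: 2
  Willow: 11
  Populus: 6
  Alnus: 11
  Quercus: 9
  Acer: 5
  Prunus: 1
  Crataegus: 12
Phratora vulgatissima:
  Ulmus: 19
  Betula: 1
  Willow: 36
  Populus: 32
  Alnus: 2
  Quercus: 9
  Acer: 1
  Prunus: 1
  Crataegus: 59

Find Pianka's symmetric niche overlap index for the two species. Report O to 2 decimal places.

Proportions for Phratora laticollis (n=66): 9/66=0.1364, 2/66=0.0303, 11/66=0.1667, 6/66=0.0909, 11/66=0.1667, 9/66=0.1364, 5/66=0.0758, 1/66=0.0152, 12/66=0.1818
Proportions for Phratora vulgatissima (n=160): 19/160=0.1188, 1/160=0.0063, 36/160=0.2250, 32/160=0.2000, 2/160=0.0125, 9/160=0.0563, 1/160=0.0063, 1/160=0.0063, 59/160=0.3688
Σ p₁ᵢp₂ᵢ = 0.016204 + 0.000191 + 0.037508 + 0.018180 + 0.002084 + 0.007679 + 0.000478 + 0.000096 + 0.067048 = 0.149468
Σp_1ᵢ² = 0.1364² + 0.0303² + 0.1667² + 0.0909² + 0.1667² + 0.1364² + 0.0758² + 0.0152² + 0.1818² = 0.018605 + 0.000918 + 0.027789 + 0.008263 + 0.027789 + 0.018605 + 0.005746 + 0.000231 + 0.033051 = 0.140997
Σp_2ᵢ² = 0.1188² + 0.0063² + 0.2250² + 0.2000² + 0.0125² + 0.0563² + 0.0063² + 0.0063² + 0.3688² = 0.014113 + 0.000040 + 0.050625 + 0.040000 + 0.000156 + 0.003170 + 0.000040 + 0.000040 + 0.136013 = 0.244197
O = 0.149468 / √(0.140997 × 0.244197) = 0.149468 / 0.1855560 = 0.8055

0.81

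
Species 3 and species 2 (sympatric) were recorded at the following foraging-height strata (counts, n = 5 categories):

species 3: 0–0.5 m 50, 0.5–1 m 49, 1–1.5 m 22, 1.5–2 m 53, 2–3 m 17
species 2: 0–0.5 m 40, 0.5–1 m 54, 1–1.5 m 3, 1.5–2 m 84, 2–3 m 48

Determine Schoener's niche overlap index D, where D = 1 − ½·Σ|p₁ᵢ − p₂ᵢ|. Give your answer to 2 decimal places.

Proportions for species 3 (n=191): 50/191=0.2618, 49/191=0.2565, 22/191=0.1152, 53/191=0.2775, 17/191=0.0890
Proportions for species 2 (n=229): 40/229=0.1747, 54/229=0.2358, 3/229=0.0131, 84/229=0.3668, 48/229=0.2096
Σ|p₁ᵢ − p₂ᵢ| = 0.0871 + 0.0207 + 0.1021 + 0.0893 + 0.1206 = 0.4198
D = 1 − ½ × 0.4198 = 1 − 0.20990 = 0.79010

0.79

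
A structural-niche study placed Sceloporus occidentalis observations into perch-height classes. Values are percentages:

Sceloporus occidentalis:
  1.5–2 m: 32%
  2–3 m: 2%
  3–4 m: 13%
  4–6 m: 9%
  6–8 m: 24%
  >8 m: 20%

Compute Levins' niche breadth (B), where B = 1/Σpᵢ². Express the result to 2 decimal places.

Convert percentages to proportions (divide by 100).
Σpᵢ² = 0.32² + 0.02² + 0.13² + 0.09² + 0.24² + 0.20² = 0.1024 + 0.0004 + 0.0169 + 0.0081 + 0.0576 + 0.0400 = 0.2254
B = 1 / 0.2254 = 4.4366

4.44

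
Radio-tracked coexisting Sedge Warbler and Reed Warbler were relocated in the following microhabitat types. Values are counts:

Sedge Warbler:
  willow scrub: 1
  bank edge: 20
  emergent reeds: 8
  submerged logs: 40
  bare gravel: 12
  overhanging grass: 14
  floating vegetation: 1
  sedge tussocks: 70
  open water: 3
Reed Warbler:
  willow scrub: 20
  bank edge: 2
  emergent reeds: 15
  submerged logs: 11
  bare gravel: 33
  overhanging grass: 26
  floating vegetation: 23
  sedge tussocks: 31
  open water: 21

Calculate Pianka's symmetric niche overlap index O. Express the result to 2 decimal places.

Proportions for Sedge Warbler (n=169): 1/169=0.0059, 20/169=0.1183, 8/169=0.0473, 40/169=0.2367, 12/169=0.0710, 14/169=0.0828, 1/169=0.0059, 70/169=0.4142, 3/169=0.0178
Proportions for Reed Warbler (n=182): 20/182=0.1099, 2/182=0.0110, 15/182=0.0824, 11/182=0.0604, 33/182=0.1813, 26/182=0.1429, 23/182=0.1264, 31/182=0.1703, 21/182=0.1154
Σ p₁ᵢp₂ᵢ = 0.000648 + 0.001301 + 0.003898 + 0.014297 + 0.012872 + 0.011832 + 0.000746 + 0.070538 + 0.002054 = 0.118186
Σp_1ᵢ² = 0.0059² + 0.1183² + 0.0473² + 0.2367² + 0.0710² + 0.0828² + 0.0059² + 0.4142² + 0.0178² = 0.000035 + 0.013995 + 0.002237 + 0.056027 + 0.005041 + 0.006856 + 0.000035 + 0.171562 + 0.000317 = 0.256105
Σp_2ᵢ² = 0.1099² + 0.0110² + 0.0824² + 0.0604² + 0.1813² + 0.1429² + 0.1264² + 0.1703² + 0.1154² = 0.012078 + 0.000121 + 0.006790 + 0.003648 + 0.032870 + 0.020420 + 0.015977 + 0.029002 + 0.013317 = 0.134223
O = 0.118186 / √(0.256105 × 0.134223) = 0.118186 / 0.1854055 = 0.6374

0.64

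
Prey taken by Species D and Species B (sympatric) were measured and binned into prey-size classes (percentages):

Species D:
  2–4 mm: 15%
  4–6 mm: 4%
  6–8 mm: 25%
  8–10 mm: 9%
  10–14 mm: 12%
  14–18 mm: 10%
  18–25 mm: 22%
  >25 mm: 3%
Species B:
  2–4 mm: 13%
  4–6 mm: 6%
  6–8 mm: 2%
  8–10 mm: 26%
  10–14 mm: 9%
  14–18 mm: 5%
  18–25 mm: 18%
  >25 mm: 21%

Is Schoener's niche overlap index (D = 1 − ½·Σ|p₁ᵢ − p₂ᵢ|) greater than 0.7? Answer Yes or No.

Convert percentages to proportions (divide by 100).
Σ|p₁ᵢ − p₂ᵢ| = 0.02 + 0.02 + 0.23 + 0.17 + 0.03 + 0.05 + 0.04 + 0.18 = 0.74
D = 1 − ½ × 0.74 = 1 − 0.370 = 0.6300
D = 0.6300 < 0.7 → No.

No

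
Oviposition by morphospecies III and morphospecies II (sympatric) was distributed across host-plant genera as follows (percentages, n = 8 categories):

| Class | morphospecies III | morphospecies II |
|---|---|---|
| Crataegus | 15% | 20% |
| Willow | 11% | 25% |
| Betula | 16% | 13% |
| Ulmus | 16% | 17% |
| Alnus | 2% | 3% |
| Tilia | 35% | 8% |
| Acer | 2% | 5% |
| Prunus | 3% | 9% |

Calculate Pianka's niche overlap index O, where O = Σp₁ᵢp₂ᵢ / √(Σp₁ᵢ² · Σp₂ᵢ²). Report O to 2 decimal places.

0.74

Convert percentages to proportions (divide by 100).
Σ p₁ᵢp₂ᵢ = 0.0300 + 0.0275 + 0.0208 + 0.0272 + 0.0006 + 0.0280 + 0.0010 + 0.0027 = 0.1378
Σp_1ᵢ² = 0.15² + 0.11² + 0.16² + 0.16² + 0.02² + 0.35² + 0.02² + 0.03² = 0.0225 + 0.0121 + 0.0256 + 0.0256 + 0.0004 + 0.1225 + 0.0004 + 0.0009 = 0.2100
Σp_2ᵢ² = 0.20² + 0.25² + 0.13² + 0.17² + 0.03² + 0.08² + 0.05² + 0.09² = 0.0400 + 0.0625 + 0.0169 + 0.0289 + 0.0009 + 0.0064 + 0.0025 + 0.0081 = 0.1662
O = 0.1378 / √(0.2100 × 0.1662) = 0.1378 / 0.18682 = 0.7376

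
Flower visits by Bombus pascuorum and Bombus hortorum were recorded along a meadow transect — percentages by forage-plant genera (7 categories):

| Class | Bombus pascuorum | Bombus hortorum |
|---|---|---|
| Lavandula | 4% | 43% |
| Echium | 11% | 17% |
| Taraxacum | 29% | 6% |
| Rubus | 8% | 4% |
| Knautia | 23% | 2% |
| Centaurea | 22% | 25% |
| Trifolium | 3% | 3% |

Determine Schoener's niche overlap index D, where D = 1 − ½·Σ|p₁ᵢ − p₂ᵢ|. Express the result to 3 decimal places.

Convert percentages to proportions (divide by 100).
Σ|p₁ᵢ − p₂ᵢ| = 0.39 + 0.06 + 0.23 + 0.04 + 0.21 + 0.03 + 0.00 = 0.96
D = 1 − ½ × 0.96 = 1 − 0.480 = 0.52000

0.520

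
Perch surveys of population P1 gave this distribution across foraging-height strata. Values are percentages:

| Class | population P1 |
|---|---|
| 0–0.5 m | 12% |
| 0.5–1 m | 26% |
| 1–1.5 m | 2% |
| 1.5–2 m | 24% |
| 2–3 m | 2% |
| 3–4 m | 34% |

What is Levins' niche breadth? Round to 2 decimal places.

3.91

Convert percentages to proportions (divide by 100).
Σpᵢ² = 0.12² + 0.26² + 0.02² + 0.24² + 0.02² + 0.34² = 0.0144 + 0.0676 + 0.0004 + 0.0576 + 0.0004 + 0.1156 = 0.2560
B = 1 / 0.2560 = 3.9063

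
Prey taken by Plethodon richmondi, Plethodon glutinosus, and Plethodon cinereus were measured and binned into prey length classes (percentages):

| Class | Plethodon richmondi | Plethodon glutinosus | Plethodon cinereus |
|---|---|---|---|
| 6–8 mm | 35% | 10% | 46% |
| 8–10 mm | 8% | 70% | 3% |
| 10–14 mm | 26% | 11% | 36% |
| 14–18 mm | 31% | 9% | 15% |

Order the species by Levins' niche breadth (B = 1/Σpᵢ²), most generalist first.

Plethodon richmondi > Plethodon cinereus > Plethodon glutinosus

Convert percentages to proportions (divide by 100).
Σp_richᵢ² = 0.35² + 0.08² + 0.26² + 0.31² = 0.1225 + 0.0064 + 0.0676 + 0.0961 = 0.2926
B_rich = 1 / 0.2926 = 3.4176
Σp_glutᵢ² = 0.10² + 0.70² + 0.11² + 0.09² = 0.0100 + 0.4900 + 0.0121 + 0.0081 = 0.5202
B_glut = 1 / 0.5202 = 1.9223
Σp_cineᵢ² = 0.46² + 0.03² + 0.36² + 0.15² = 0.2116 + 0.0009 + 0.1296 + 0.0225 = 0.3646
B_cine = 1 / 0.3646 = 2.7427
Ranking by B (broadest → narrowest): Plethodon richmondi (3.42) > Plethodon cinereus (2.74) > Plethodon glutinosus (1.92)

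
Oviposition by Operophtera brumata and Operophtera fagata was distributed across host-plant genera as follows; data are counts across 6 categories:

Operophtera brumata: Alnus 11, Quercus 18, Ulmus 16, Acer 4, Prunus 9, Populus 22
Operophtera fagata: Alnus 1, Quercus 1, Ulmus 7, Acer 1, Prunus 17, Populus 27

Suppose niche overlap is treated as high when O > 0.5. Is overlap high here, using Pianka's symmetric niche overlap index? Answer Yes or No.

Proportions for Operophtera brumata (n=80): 11/80=0.1375, 18/80=0.2250, 16/80=0.2000, 4/80=0.0500, 9/80=0.1125, 22/80=0.2750
Proportions for Operophtera fagata (n=54): 1/54=0.0185, 1/54=0.0185, 7/54=0.1296, 1/54=0.0185, 17/54=0.3148, 27/54=0.5000
Σ p₁ᵢp₂ᵢ = 0.002544 + 0.004163 + 0.025920 + 0.000925 + 0.035415 + 0.137500 = 0.206467
Σp_1ᵢ² = 0.1375² + 0.2250² + 0.2000² + 0.0500² + 0.1125² + 0.2750² = 0.018906 + 0.050625 + 0.040000 + 0.002500 + 0.012656 + 0.075625 = 0.200312
Σp_2ᵢ² = 0.0185² + 0.0185² + 0.1296² + 0.0185² + 0.3148² + 0.5000² = 0.000342 + 0.000342 + 0.016796 + 0.000342 + 0.099099 + 0.250000 = 0.366921
O = 0.206467 / √(0.200312 × 0.366921) = 0.206467 / 0.2711064 = 0.7616
O = 0.7616 > 0.5 → Yes.

Yes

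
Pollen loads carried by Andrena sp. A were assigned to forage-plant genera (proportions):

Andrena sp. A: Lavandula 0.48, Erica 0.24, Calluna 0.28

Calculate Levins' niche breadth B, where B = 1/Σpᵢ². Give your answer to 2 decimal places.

Σpᵢ² = 0.48² + 0.24² + 0.28² = 0.2304 + 0.0576 + 0.0784 = 0.3664
B = 1 / 0.3664 = 2.7293

2.73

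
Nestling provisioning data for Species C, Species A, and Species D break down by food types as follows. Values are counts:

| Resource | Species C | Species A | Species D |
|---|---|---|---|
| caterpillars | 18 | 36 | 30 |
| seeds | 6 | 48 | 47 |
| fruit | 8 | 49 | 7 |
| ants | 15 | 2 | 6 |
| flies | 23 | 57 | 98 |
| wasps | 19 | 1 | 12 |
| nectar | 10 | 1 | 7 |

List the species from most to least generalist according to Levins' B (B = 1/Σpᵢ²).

Species C > Species A > Species D

Proportions for Species C (n=99): 18/99=0.1818, 6/99=0.0606, 8/99=0.0808, 15/99=0.1515, 23/99=0.2323, 19/99=0.1919, 10/99=0.1010
Proportions for Species A (n=194): 36/194=0.1856, 48/194=0.2474, 49/194=0.2526, 2/194=0.0103, 57/194=0.2938, 1/194=0.0052, 1/194=0.0052
Proportions for Species D (n=207): 30/207=0.1449, 47/207=0.2271, 7/207=0.0338, 6/207=0.0290, 98/207=0.4734, 12/207=0.0580, 7/207=0.0338
Σp_Cᵢ² = 0.1818² + 0.0606² + 0.0808² + 0.1515² + 0.2323² + 0.1919² + 0.1010² = 0.033051 + 0.003672 + 0.006529 + 0.022952 + 0.053963 + 0.036826 + 0.010201 = 0.167194
B_C = 1 / 0.167194 = 5.9811
Σp_Aᵢ² = 0.1856² + 0.2474² + 0.2526² + 0.0103² + 0.2938² + 0.0052² + 0.0052² = 0.034447 + 0.061207 + 0.063807 + 0.000106 + 0.086318 + 0.000027 + 0.000027 = 0.245939
B_A = 1 / 0.245939 = 4.0660
Σp_Dᵢ² = 0.1449² + 0.2271² + 0.0338² + 0.0290² + 0.4734² + 0.0580² + 0.0338² = 0.020996 + 0.051574 + 0.001142 + 0.000841 + 0.224108 + 0.003364 + 0.001142 = 0.303167
B_D = 1 / 0.303167 = 3.2985
Ranking by B (broadest → narrowest): Species C (5.98) > Species A (4.07) > Species D (3.30)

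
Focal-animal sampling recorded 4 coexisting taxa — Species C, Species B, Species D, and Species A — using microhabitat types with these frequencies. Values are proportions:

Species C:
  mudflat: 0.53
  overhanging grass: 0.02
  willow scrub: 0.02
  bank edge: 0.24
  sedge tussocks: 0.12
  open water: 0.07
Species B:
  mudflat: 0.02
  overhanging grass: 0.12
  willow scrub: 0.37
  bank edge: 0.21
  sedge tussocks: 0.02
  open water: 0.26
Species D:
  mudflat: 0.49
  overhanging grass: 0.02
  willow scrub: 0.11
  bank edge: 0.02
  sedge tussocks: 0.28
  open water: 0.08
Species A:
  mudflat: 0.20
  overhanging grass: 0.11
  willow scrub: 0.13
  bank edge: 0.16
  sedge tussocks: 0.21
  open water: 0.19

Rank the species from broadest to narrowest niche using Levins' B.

Σp_Cᵢ² = 0.53² + 0.02² + 0.02² + 0.24² + 0.12² + 0.07² = 0.2809 + 0.0004 + 0.0004 + 0.0576 + 0.0144 + 0.0049 = 0.3586
B_C = 1 / 0.3586 = 2.7886
Σp_Bᵢ² = 0.02² + 0.12² + 0.37² + 0.21² + 0.02² + 0.26² = 0.0004 + 0.0144 + 0.1369 + 0.0441 + 0.0004 + 0.0676 = 0.2638
B_B = 1 / 0.2638 = 3.7908
Σp_Dᵢ² = 0.49² + 0.02² + 0.11² + 0.02² + 0.28² + 0.08² = 0.2401 + 0.0004 + 0.0121 + 0.0004 + 0.0784 + 0.0064 = 0.3378
B_D = 1 / 0.3378 = 2.9603
Σp_Aᵢ² = 0.20² + 0.11² + 0.13² + 0.16² + 0.21² + 0.19² = 0.0400 + 0.0121 + 0.0169 + 0.0256 + 0.0441 + 0.0361 = 0.1748
B_A = 1 / 0.1748 = 5.7208
Ranking by B (broadest → narrowest): Species A (5.72) > Species B (3.79) > Species D (2.96) > Species C (2.79)

Species A > Species B > Species D > Species C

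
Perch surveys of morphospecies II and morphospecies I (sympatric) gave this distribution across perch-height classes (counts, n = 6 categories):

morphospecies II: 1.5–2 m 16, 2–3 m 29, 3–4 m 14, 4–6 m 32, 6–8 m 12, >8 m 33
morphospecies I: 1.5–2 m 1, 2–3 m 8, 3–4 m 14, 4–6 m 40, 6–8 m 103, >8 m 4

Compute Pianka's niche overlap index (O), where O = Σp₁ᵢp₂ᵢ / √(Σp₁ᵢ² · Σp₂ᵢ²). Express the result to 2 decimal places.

0.46

Proportions for morphospecies II (n=136): 16/136=0.1176, 29/136=0.2132, 14/136=0.1029, 32/136=0.2353, 12/136=0.0882, 33/136=0.2426
Proportions for morphospecies I (n=170): 1/170=0.0059, 8/170=0.0471, 14/170=0.0824, 40/170=0.2353, 103/170=0.6059, 4/170=0.0235
Σ p₁ᵢp₂ᵢ = 0.000694 + 0.010042 + 0.008479 + 0.055366 + 0.053440 + 0.005701 = 0.133722
Σp_1ᵢ² = 0.1176² + 0.2132² + 0.1029² + 0.2353² + 0.0882² + 0.2426² = 0.013830 + 0.045454 + 0.010588 + 0.055366 + 0.007779 + 0.058855 = 0.191872
Σp_2ᵢ² = 0.0059² + 0.0471² + 0.0824² + 0.2353² + 0.6059² + 0.0235² = 0.000035 + 0.002218 + 0.006790 + 0.055366 + 0.367115 + 0.000552 = 0.432076
O = 0.133722 / √(0.191872 × 0.432076) = 0.133722 / 0.2879293 = 0.4644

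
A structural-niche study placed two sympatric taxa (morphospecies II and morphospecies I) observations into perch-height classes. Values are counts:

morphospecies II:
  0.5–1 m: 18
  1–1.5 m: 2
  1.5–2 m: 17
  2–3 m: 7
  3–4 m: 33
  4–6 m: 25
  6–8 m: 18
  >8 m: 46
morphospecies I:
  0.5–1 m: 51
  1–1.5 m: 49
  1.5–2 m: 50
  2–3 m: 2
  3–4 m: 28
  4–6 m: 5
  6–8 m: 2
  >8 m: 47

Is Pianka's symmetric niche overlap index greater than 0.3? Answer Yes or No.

Proportions for morphospecies II (n=166): 18/166=0.1084, 2/166=0.0120, 17/166=0.1024, 7/166=0.0422, 33/166=0.1988, 25/166=0.1506, 18/166=0.1084, 46/166=0.2771
Proportions for morphospecies I (n=234): 51/234=0.2179, 49/234=0.2094, 50/234=0.2137, 2/234=0.0085, 28/234=0.1197, 5/234=0.0214, 2/234=0.0085, 47/234=0.2009
Σ p₁ᵢp₂ᵢ = 0.023620 + 0.002513 + 0.021883 + 0.000359 + 0.023796 + 0.003223 + 0.000921 + 0.055669 = 0.131984
Σp_1ᵢ² = 0.1084² + 0.0120² + 0.1024² + 0.0422² + 0.1988² + 0.1506² + 0.1084² + 0.2771² = 0.011751 + 0.000144 + 0.010486 + 0.001781 + 0.039521 + 0.022680 + 0.011751 + 0.076784 = 0.174898
Σp_2ᵢ² = 0.2179² + 0.2094² + 0.2137² + 0.0085² + 0.1197² + 0.0214² + 0.0085² + 0.2009² = 0.047480 + 0.043848 + 0.045668 + 0.000072 + 0.014328 + 0.000458 + 0.000072 + 0.040361 = 0.192287
O = 0.131984 / √(0.174898 × 0.192287) = 0.131984 / 0.1833865 = 0.7197
O = 0.7197 > 0.3 → Yes.

Yes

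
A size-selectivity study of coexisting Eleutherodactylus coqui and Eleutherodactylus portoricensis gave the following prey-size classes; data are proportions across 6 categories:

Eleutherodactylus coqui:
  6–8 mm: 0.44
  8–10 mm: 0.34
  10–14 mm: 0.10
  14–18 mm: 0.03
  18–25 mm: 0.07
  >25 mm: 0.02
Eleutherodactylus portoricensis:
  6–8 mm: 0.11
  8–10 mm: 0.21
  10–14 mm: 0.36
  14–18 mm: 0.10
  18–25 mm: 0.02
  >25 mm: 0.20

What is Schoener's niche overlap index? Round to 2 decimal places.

0.49

Σ|p₁ᵢ − p₂ᵢ| = 0.33 + 0.13 + 0.26 + 0.07 + 0.05 + 0.18 = 1.02
D = 1 − ½ × 1.02 = 1 − 0.510 = 0.4900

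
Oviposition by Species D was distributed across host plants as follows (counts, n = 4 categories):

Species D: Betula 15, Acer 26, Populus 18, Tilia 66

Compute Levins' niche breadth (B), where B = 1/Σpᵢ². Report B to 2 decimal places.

Proportions for Species D (n=125): 15/125=0.1200, 26/125=0.2080, 18/125=0.1440, 66/125=0.5280
Σpᵢ² = 0.1200² + 0.2080² + 0.1440² + 0.5280² = 0.014400 + 0.043264 + 0.020736 + 0.278784 = 0.357184
B = 1 / 0.357184 = 2.7997

2.80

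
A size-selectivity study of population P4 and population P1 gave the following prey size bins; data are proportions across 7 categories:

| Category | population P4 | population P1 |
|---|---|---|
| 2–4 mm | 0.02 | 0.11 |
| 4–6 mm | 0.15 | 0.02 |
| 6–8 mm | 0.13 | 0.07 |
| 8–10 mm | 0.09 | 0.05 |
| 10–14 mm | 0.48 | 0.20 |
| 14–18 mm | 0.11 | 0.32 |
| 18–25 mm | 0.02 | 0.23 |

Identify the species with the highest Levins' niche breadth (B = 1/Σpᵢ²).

population P1

Σp_P4ᵢ² = 0.02² + 0.15² + 0.13² + 0.09² + 0.48² + 0.11² + 0.02² = 0.0004 + 0.0225 + 0.0169 + 0.0081 + 0.2304 + 0.0121 + 0.0004 = 0.2908
B_P4 = 1 / 0.2908 = 3.4388
Σp_P1ᵢ² = 0.11² + 0.02² + 0.07² + 0.05² + 0.20² + 0.32² + 0.23² = 0.0121 + 0.0004 + 0.0049 + 0.0025 + 0.0400 + 0.1024 + 0.0529 = 0.2152
B_P1 = 1 / 0.2152 = 4.6468
Highest B → broadest niche (most generalist): population P1 (B = 4.65).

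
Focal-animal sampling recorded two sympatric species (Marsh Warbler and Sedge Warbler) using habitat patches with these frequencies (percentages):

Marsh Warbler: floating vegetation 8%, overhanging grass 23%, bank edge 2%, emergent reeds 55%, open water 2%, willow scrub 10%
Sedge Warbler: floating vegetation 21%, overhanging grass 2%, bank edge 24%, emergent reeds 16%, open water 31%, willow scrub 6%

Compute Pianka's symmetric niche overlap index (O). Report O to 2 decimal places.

0.43

Convert percentages to proportions (divide by 100).
Σ p₁ᵢp₂ᵢ = 0.0168 + 0.0046 + 0.0048 + 0.0880 + 0.0062 + 0.0060 = 0.1264
Σp_1ᵢ² = 0.08² + 0.23² + 0.02² + 0.55² + 0.02² + 0.10² = 0.0064 + 0.0529 + 0.0004 + 0.3025 + 0.0004 + 0.0100 = 0.3726
Σp_2ᵢ² = 0.21² + 0.02² + 0.24² + 0.16² + 0.31² + 0.06² = 0.0441 + 0.0004 + 0.0576 + 0.0256 + 0.0961 + 0.0036 = 0.2274
O = 0.1264 / √(0.3726 × 0.2274) = 0.1264 / 0.29108 = 0.4342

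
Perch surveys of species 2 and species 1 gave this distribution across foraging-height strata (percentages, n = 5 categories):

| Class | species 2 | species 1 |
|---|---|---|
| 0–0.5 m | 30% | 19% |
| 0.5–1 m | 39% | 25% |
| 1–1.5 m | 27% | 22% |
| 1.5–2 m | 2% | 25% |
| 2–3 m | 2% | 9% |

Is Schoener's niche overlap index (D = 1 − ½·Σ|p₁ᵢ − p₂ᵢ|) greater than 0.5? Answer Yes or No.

Convert percentages to proportions (divide by 100).
Σ|p₁ᵢ − p₂ᵢ| = 0.11 + 0.14 + 0.05 + 0.23 + 0.07 = 0.60
D = 1 − ½ × 0.60 = 1 − 0.300 = 0.7000
D = 0.7000 > 0.5 → Yes.

Yes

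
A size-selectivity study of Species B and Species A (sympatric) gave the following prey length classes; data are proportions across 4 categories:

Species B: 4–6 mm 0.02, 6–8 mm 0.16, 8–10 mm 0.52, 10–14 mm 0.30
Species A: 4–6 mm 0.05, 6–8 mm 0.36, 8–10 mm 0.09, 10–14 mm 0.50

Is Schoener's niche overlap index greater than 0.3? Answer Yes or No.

Yes

Σ|p₁ᵢ − p₂ᵢ| = 0.03 + 0.20 + 0.43 + 0.20 = 0.86
D = 1 − ½ × 0.86 = 1 − 0.430 = 0.5700
D = 0.5700 > 0.3 → Yes.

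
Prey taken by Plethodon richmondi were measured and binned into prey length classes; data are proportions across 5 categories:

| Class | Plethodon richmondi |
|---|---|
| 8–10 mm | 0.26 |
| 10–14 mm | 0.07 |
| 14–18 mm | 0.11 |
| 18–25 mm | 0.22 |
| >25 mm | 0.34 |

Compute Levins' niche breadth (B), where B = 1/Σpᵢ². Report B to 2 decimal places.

4.02

Σpᵢ² = 0.26² + 0.07² + 0.11² + 0.22² + 0.34² = 0.0676 + 0.0049 + 0.0121 + 0.0484 + 0.1156 = 0.2486
B = 1 / 0.2486 = 4.0225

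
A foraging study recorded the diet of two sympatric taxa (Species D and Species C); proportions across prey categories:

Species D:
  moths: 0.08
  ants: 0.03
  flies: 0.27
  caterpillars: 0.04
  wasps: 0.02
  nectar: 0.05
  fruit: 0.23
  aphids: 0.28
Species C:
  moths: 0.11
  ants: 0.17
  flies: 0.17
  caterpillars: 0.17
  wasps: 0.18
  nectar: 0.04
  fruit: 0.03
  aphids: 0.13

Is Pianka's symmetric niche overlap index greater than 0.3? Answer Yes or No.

Σ p₁ᵢp₂ᵢ = 0.0088 + 0.0051 + 0.0459 + 0.0068 + 0.0036 + 0.0020 + 0.0069 + 0.0364 = 0.1155
Σp_1ᵢ² = 0.08² + 0.03² + 0.27² + 0.04² + 0.02² + 0.05² + 0.23² + 0.28² = 0.0064 + 0.0009 + 0.0729 + 0.0016 + 0.0004 + 0.0025 + 0.0529 + 0.0784 = 0.2160
Σp_2ᵢ² = 0.11² + 0.17² + 0.17² + 0.17² + 0.18² + 0.04² + 0.03² + 0.13² = 0.0121 + 0.0289 + 0.0289 + 0.0289 + 0.0324 + 0.0016 + 0.0009 + 0.0169 = 0.1506
O = 0.1155 / √(0.2160 × 0.1506) = 0.1155 / 0.18036 = 0.6404
O = 0.6404 > 0.3 → Yes.

Yes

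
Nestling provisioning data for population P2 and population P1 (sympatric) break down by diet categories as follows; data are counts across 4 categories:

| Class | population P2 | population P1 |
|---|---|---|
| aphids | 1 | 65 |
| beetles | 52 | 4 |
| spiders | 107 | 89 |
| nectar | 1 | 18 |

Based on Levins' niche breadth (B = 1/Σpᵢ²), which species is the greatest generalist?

population P1

Proportions for population P2 (n=161): 1/161=0.0062, 52/161=0.3230, 107/161=0.6646, 1/161=0.0062
Proportions for population P1 (n=176): 65/176=0.3693, 4/176=0.0227, 89/176=0.5057, 18/176=0.1023
Σp_P2ᵢ² = 0.0062² + 0.3230² + 0.6646² + 0.0062² = 0.000038 + 0.104329 + 0.441693 + 0.000038 = 0.546098
B_P2 = 1 / 0.546098 = 1.8312
Σp_P1ᵢ² = 0.3693² + 0.0227² + 0.5057² + 0.1023² = 0.136382 + 0.000515 + 0.255732 + 0.010465 = 0.403094
B_P1 = 1 / 0.403094 = 2.4808
Highest B → broadest niche (most generalist): population P1 (B = 2.48).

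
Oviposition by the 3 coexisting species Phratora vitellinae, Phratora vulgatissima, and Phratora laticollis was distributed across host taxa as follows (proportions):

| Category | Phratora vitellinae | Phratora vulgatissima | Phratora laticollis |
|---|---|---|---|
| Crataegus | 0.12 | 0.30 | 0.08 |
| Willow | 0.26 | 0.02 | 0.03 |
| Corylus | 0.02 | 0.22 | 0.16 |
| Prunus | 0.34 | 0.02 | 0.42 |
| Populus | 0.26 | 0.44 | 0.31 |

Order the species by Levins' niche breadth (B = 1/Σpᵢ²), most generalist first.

Σp_viteᵢ² = 0.12² + 0.26² + 0.02² + 0.34² + 0.26² = 0.0144 + 0.0676 + 0.0004 + 0.1156 + 0.0676 = 0.2656
B_vite = 1 / 0.2656 = 3.7651
Σp_vulgᵢ² = 0.30² + 0.02² + 0.22² + 0.02² + 0.44² = 0.0900 + 0.0004 + 0.0484 + 0.0004 + 0.1936 = 0.3328
B_vulg = 1 / 0.3328 = 3.0048
Σp_latiᵢ² = 0.08² + 0.03² + 0.16² + 0.42² + 0.31² = 0.0064 + 0.0009 + 0.0256 + 0.1764 + 0.0961 = 0.3054
B_lati = 1 / 0.3054 = 3.2744
Ranking by B (broadest → narrowest): Phratora vitellinae (3.77) > Phratora laticollis (3.27) > Phratora vulgatissima (3.00)

Phratora vitellinae > Phratora laticollis > Phratora vulgatissima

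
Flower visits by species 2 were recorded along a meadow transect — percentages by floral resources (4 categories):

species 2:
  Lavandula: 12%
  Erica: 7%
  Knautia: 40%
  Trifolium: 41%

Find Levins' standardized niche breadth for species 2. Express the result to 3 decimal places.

0.626

Convert percentages to proportions (divide by 100).
Σpᵢ² = 0.12² + 0.07² + 0.40² + 0.41² = 0.0144 + 0.0049 + 0.1600 + 0.1681 = 0.3474
B = 1 / 0.3474 = 2.87853
Bₛ = (B − 1)/(n − 1) = (2.87853 − 1)/(4 − 1) = 1.87853/3 = 0.62618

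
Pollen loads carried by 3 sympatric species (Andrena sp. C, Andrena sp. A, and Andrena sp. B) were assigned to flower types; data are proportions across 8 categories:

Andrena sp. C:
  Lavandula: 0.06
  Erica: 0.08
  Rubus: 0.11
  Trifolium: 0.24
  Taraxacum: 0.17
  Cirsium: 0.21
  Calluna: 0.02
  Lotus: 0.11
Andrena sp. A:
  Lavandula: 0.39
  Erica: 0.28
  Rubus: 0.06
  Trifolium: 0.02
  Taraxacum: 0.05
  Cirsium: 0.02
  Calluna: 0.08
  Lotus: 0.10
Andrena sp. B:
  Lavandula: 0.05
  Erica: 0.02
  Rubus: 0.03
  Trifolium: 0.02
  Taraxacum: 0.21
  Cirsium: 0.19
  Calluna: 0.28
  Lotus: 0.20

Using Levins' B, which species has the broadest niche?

Σp_Cᵢ² = 0.06² + 0.08² + 0.11² + 0.24² + 0.17² + 0.21² + 0.02² + 0.11² = 0.0036 + 0.0064 + 0.0121 + 0.0576 + 0.0289 + 0.0441 + 0.0004 + 0.0121 = 0.1652
B_C = 1 / 0.1652 = 6.0533
Σp_Aᵢ² = 0.39² + 0.28² + 0.06² + 0.02² + 0.05² + 0.02² + 0.08² + 0.10² = 0.1521 + 0.0784 + 0.0036 + 0.0004 + 0.0025 + 0.0004 + 0.0064 + 0.0100 = 0.2538
B_A = 1 / 0.2538 = 3.9401
Σp_Bᵢ² = 0.05² + 0.02² + 0.03² + 0.02² + 0.21² + 0.19² + 0.28² + 0.20² = 0.0025 + 0.0004 + 0.0009 + 0.0004 + 0.0441 + 0.0361 + 0.0784 + 0.0400 = 0.2028
B_B = 1 / 0.2028 = 4.9310
Highest B → broadest niche (most generalist): Andrena sp. C (B = 6.05).

Andrena sp. C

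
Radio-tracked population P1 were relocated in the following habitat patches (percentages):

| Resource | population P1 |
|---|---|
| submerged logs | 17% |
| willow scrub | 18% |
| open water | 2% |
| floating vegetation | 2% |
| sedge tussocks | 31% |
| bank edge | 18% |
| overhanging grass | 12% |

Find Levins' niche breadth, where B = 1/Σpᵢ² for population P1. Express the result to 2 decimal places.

Convert percentages to proportions (divide by 100).
Σpᵢ² = 0.17² + 0.18² + 0.02² + 0.02² + 0.31² + 0.18² + 0.12² = 0.0289 + 0.0324 + 0.0004 + 0.0004 + 0.0961 + 0.0324 + 0.0144 = 0.2050
B = 1 / 0.2050 = 4.8780

4.88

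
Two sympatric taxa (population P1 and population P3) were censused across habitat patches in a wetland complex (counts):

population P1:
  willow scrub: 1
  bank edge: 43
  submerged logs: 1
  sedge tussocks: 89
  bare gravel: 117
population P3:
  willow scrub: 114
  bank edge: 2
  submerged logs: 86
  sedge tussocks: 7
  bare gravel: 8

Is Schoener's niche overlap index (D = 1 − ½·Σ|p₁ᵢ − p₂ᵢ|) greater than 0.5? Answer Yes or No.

No

Proportions for population P1 (n=251): 1/251=0.0040, 43/251=0.1713, 1/251=0.0040, 89/251=0.3546, 117/251=0.4661
Proportions for population P3 (n=217): 114/217=0.5253, 2/217=0.0092, 86/217=0.3963, 7/217=0.0323, 8/217=0.0369
Σ|p₁ᵢ − p₂ᵢ| = 0.5213 + 0.1621 + 0.3923 + 0.3223 + 0.4292 = 1.8272
D = 1 − ½ × 1.8272 = 1 − 0.91360 = 0.08640
D = 0.08640 < 0.5 → No.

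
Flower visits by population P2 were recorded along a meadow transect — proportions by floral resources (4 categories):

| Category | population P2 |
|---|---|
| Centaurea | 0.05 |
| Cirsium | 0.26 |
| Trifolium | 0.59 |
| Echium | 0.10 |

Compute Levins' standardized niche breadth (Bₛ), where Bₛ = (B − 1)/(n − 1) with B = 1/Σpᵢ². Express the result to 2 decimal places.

0.45

Σpᵢ² = 0.05² + 0.26² + 0.59² + 0.10² = 0.0025 + 0.0676 + 0.3481 + 0.0100 = 0.4282
B = 1 / 0.4282 = 2.3354
Bₛ = (B − 1)/(n − 1) = (2.3354 − 1)/(4 − 1) = 1.3354/3 = 0.4451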